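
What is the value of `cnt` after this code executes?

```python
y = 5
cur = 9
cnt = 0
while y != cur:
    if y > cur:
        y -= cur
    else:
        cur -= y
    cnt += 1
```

Let's trace through this code step by step.

Initialize: y = 5
Initialize: cur = 9
Initialize: cnt = 0
Entering loop: while y != cur:

After execution: cnt = 5
5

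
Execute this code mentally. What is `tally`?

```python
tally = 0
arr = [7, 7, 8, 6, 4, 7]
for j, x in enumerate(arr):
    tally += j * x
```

Let's trace through this code step by step.

Initialize: tally = 0
Initialize: arr = [7, 7, 8, 6, 4, 7]
Entering loop: for j, x in enumerate(arr):

After execution: tally = 92
92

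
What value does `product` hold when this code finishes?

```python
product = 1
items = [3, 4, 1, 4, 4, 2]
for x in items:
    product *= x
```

Let's trace through this code step by step.

Initialize: product = 1
Initialize: items = [3, 4, 1, 4, 4, 2]
Entering loop: for x in items:

After execution: product = 384
384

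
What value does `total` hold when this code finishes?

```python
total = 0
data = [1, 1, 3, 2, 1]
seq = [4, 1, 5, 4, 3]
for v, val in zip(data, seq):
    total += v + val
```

Let's trace through this code step by step.

Initialize: total = 0
Initialize: data = [1, 1, 3, 2, 1]
Initialize: seq = [4, 1, 5, 4, 3]
Entering loop: for v, val in zip(data, seq):

After execution: total = 25
25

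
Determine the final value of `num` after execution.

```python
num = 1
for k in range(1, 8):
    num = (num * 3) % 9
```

Let's trace through this code step by step.

Initialize: num = 1
Entering loop: for k in range(1, 8):

After execution: num = 0
0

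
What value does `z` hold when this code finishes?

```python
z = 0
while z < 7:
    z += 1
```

Let's trace through this code step by step.

Initialize: z = 0
Entering loop: while z < 7:

After execution: z = 7
7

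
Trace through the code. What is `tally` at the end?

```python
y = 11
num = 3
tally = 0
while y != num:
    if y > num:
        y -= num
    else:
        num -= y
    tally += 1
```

Let's trace through this code step by step.

Initialize: y = 11
Initialize: num = 3
Initialize: tally = 0
Entering loop: while y != num:

After execution: tally = 5
5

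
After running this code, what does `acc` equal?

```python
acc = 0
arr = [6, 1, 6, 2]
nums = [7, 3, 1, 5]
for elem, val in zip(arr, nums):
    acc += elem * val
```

Let's trace through this code step by step.

Initialize: acc = 0
Initialize: arr = [6, 1, 6, 2]
Initialize: nums = [7, 3, 1, 5]
Entering loop: for elem, val in zip(arr, nums):

After execution: acc = 61
61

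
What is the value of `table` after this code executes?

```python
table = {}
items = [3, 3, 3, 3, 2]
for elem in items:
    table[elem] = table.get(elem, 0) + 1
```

Let's trace through this code step by step.

Initialize: table = {}
Initialize: items = [3, 3, 3, 3, 2]
Entering loop: for elem in items:

After execution: table = {3: 4, 2: 1}
{3: 4, 2: 1}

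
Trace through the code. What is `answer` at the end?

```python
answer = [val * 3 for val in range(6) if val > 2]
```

Let's trace through this code step by step.

Initialize: answer = [val * 3 for val in range(6) if val > 2]

After execution: answer = [9, 12, 15]
[9, 12, 15]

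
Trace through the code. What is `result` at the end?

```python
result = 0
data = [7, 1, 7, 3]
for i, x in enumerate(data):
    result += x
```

Let's trace through this code step by step.

Initialize: result = 0
Initialize: data = [7, 1, 7, 3]
Entering loop: for i, x in enumerate(data):

After execution: result = 18
18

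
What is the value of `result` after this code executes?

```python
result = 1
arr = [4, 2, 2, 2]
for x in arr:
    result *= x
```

Let's trace through this code step by step.

Initialize: result = 1
Initialize: arr = [4, 2, 2, 2]
Entering loop: for x in arr:

After execution: result = 32
32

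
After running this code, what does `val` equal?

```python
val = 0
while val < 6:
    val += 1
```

Let's trace through this code step by step.

Initialize: val = 0
Entering loop: while val < 6:

After execution: val = 6
6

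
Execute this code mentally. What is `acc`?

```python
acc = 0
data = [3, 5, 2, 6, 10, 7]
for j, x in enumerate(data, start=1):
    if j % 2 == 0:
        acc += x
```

Let's trace through this code step by step.

Initialize: acc = 0
Initialize: data = [3, 5, 2, 6, 10, 7]
Entering loop: for j, x in enumerate(data, start=1):

After execution: acc = 18
18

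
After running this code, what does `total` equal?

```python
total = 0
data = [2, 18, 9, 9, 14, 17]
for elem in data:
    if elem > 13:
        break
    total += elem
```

Let's trace through this code step by step.

Initialize: total = 0
Initialize: data = [2, 18, 9, 9, 14, 17]
Entering loop: for elem in data:

After execution: total = 2
2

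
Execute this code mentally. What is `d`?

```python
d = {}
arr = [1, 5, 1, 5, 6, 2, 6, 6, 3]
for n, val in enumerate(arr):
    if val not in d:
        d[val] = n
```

Let's trace through this code step by step.

Initialize: d = {}
Initialize: arr = [1, 5, 1, 5, 6, 2, 6, 6, 3]
Entering loop: for n, val in enumerate(arr):

After execution: d = {1: 0, 5: 1, 6: 4, 2: 5, 3: 8}
{1: 0, 5: 1, 6: 4, 2: 5, 3: 8}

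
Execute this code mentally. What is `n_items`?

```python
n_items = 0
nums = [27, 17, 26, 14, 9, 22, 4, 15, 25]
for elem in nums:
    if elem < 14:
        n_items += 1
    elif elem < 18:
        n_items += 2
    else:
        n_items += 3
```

Let's trace through this code step by step.

Initialize: n_items = 0
Initialize: nums = [27, 17, 26, 14, 9, 22, 4, 15, 25]
Entering loop: for elem in nums:

After execution: n_items = 20
20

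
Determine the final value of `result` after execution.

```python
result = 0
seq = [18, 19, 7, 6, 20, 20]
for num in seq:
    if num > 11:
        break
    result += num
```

Let's trace through this code step by step.

Initialize: result = 0
Initialize: seq = [18, 19, 7, 6, 20, 20]
Entering loop: for num in seq:

After execution: result = 0
0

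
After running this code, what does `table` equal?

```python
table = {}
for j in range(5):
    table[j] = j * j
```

Let's trace through this code step by step.

Initialize: table = {}
Entering loop: for j in range(5):

After execution: table = {0: 0, 1: 1, 2: 4, 3: 9, 4: 16}
{0: 0, 1: 1, 2: 4, 3: 9, 4: 16}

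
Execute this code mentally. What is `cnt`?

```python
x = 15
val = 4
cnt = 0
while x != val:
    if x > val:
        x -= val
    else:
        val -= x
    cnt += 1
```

Let's trace through this code step by step.

Initialize: x = 15
Initialize: val = 4
Initialize: cnt = 0
Entering loop: while x != val:

After execution: cnt = 6
6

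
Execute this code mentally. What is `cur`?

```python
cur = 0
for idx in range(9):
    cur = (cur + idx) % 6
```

Let's trace through this code step by step.

Initialize: cur = 0
Entering loop: for idx in range(9):

After execution: cur = 0
0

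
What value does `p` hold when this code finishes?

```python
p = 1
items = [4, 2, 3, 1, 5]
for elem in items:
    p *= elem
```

Let's trace through this code step by step.

Initialize: p = 1
Initialize: items = [4, 2, 3, 1, 5]
Entering loop: for elem in items:

After execution: p = 120
120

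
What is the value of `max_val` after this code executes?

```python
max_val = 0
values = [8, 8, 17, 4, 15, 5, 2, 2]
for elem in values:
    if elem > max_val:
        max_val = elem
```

Let's trace through this code step by step.

Initialize: max_val = 0
Initialize: values = [8, 8, 17, 4, 15, 5, 2, 2]
Entering loop: for elem in values:

After execution: max_val = 17
17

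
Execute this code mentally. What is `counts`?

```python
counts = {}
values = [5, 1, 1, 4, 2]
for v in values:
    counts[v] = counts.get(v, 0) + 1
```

Let's trace through this code step by step.

Initialize: counts = {}
Initialize: values = [5, 1, 1, 4, 2]
Entering loop: for v in values:

After execution: counts = {5: 1, 1: 2, 4: 1, 2: 1}
{5: 1, 1: 2, 4: 1, 2: 1}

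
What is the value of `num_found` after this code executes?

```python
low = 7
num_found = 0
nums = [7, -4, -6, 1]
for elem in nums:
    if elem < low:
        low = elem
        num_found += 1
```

Let's trace through this code step by step.

Initialize: low = 7
Initialize: num_found = 0
Initialize: nums = [7, -4, -6, 1]
Entering loop: for elem in nums:

After execution: num_found = 2
2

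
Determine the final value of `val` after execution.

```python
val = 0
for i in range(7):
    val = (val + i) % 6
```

Let's trace through this code step by step.

Initialize: val = 0
Entering loop: for i in range(7):

After execution: val = 3
3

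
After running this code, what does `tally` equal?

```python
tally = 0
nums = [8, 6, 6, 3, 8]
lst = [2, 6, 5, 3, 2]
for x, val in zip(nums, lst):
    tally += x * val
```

Let's trace through this code step by step.

Initialize: tally = 0
Initialize: nums = [8, 6, 6, 3, 8]
Initialize: lst = [2, 6, 5, 3, 2]
Entering loop: for x, val in zip(nums, lst):

After execution: tally = 107
107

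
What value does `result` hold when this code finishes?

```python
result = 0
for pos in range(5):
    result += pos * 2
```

Let's trace through this code step by step.

Initialize: result = 0
Entering loop: for pos in range(5):

After execution: result = 20
20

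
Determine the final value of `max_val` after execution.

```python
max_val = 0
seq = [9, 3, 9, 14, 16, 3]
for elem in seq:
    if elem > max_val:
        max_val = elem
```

Let's trace through this code step by step.

Initialize: max_val = 0
Initialize: seq = [9, 3, 9, 14, 16, 3]
Entering loop: for elem in seq:

After execution: max_val = 16
16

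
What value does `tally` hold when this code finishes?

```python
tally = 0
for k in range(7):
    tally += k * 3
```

Let's trace through this code step by step.

Initialize: tally = 0
Entering loop: for k in range(7):

After execution: tally = 63
63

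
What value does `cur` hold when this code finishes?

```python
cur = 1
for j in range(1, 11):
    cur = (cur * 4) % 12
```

Let's trace through this code step by step.

Initialize: cur = 1
Entering loop: for j in range(1, 11):

After execution: cur = 4
4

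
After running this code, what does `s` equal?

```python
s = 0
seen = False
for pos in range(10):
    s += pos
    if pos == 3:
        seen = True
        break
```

Let's trace through this code step by step.

Initialize: s = 0
Initialize: seen = False
Entering loop: for pos in range(10):

After execution: s = 6
6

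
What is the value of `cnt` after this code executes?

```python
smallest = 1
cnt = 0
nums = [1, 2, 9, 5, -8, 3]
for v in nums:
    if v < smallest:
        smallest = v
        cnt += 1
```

Let's trace through this code step by step.

Initialize: smallest = 1
Initialize: cnt = 0
Initialize: nums = [1, 2, 9, 5, -8, 3]
Entering loop: for v in nums:

After execution: cnt = 1
1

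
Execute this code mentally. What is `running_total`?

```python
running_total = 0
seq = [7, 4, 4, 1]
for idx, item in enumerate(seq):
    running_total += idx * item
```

Let's trace through this code step by step.

Initialize: running_total = 0
Initialize: seq = [7, 4, 4, 1]
Entering loop: for idx, item in enumerate(seq):

After execution: running_total = 15
15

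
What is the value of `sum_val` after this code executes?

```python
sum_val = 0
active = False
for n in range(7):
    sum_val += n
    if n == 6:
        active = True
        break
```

Let's trace through this code step by step.

Initialize: sum_val = 0
Initialize: active = False
Entering loop: for n in range(7):

After execution: sum_val = 21
21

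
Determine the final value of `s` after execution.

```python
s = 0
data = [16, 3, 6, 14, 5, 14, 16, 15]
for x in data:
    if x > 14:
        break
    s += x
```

Let's trace through this code step by step.

Initialize: s = 0
Initialize: data = [16, 3, 6, 14, 5, 14, 16, 15]
Entering loop: for x in data:

After execution: s = 0
0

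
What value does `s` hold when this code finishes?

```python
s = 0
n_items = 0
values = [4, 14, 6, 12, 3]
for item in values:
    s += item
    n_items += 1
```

Let's trace through this code step by step.

Initialize: s = 0
Initialize: n_items = 0
Initialize: values = [4, 14, 6, 12, 3]
Entering loop: for item in values:

After execution: s = 39
39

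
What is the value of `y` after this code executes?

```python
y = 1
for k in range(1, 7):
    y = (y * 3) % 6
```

Let's trace through this code step by step.

Initialize: y = 1
Entering loop: for k in range(1, 7):

After execution: y = 3
3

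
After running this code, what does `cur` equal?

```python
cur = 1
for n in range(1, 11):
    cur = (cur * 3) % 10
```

Let's trace through this code step by step.

Initialize: cur = 1
Entering loop: for n in range(1, 11):

After execution: cur = 9
9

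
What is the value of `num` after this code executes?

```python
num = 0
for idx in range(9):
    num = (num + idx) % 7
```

Let's trace through this code step by step.

Initialize: num = 0
Entering loop: for idx in range(9):

After execution: num = 1
1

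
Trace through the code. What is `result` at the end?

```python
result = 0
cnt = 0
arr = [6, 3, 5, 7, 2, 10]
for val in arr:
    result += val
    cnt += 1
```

Let's trace through this code step by step.

Initialize: result = 0
Initialize: cnt = 0
Initialize: arr = [6, 3, 5, 7, 2, 10]
Entering loop: for val in arr:

After execution: result = 33
33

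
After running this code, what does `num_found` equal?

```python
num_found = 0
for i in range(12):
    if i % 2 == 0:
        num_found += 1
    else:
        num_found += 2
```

Let's trace through this code step by step.

Initialize: num_found = 0
Entering loop: for i in range(12):

After execution: num_found = 18
18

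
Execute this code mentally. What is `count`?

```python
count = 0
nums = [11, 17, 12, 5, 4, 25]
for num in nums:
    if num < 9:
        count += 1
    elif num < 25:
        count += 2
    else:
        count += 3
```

Let's trace through this code step by step.

Initialize: count = 0
Initialize: nums = [11, 17, 12, 5, 4, 25]
Entering loop: for num in nums:

After execution: count = 11
11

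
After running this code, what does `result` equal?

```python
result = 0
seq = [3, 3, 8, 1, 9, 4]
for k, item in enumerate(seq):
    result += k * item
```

Let's trace through this code step by step.

Initialize: result = 0
Initialize: seq = [3, 3, 8, 1, 9, 4]
Entering loop: for k, item in enumerate(seq):

After execution: result = 78
78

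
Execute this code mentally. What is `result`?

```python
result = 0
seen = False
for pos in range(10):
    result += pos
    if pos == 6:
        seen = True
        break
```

Let's trace through this code step by step.

Initialize: result = 0
Initialize: seen = False
Entering loop: for pos in range(10):

After execution: result = 21
21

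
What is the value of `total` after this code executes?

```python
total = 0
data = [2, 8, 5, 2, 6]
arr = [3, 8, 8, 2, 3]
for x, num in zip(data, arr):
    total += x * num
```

Let's trace through this code step by step.

Initialize: total = 0
Initialize: data = [2, 8, 5, 2, 6]
Initialize: arr = [3, 8, 8, 2, 3]
Entering loop: for x, num in zip(data, arr):

After execution: total = 132
132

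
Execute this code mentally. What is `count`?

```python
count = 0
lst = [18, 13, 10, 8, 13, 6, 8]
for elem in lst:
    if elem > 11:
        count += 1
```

Let's trace through this code step by step.

Initialize: count = 0
Initialize: lst = [18, 13, 10, 8, 13, 6, 8]
Entering loop: for elem in lst:

After execution: count = 3
3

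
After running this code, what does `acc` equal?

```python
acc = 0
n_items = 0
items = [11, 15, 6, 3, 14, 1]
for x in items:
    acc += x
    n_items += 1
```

Let's trace through this code step by step.

Initialize: acc = 0
Initialize: n_items = 0
Initialize: items = [11, 15, 6, 3, 14, 1]
Entering loop: for x in items:

After execution: acc = 50
50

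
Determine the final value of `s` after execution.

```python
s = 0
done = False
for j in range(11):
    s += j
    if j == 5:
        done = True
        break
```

Let's trace through this code step by step.

Initialize: s = 0
Initialize: done = False
Entering loop: for j in range(11):

After execution: s = 15
15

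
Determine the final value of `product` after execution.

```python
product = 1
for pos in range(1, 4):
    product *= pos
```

Let's trace through this code step by step.

Initialize: product = 1
Entering loop: for pos in range(1, 4):

After execution: product = 6
6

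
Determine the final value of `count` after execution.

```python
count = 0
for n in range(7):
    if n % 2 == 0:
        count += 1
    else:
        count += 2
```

Let's trace through this code step by step.

Initialize: count = 0
Entering loop: for n in range(7):

After execution: count = 10
10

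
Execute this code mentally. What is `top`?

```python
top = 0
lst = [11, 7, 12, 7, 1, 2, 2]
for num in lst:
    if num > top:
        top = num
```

Let's trace through this code step by step.

Initialize: top = 0
Initialize: lst = [11, 7, 12, 7, 1, 2, 2]
Entering loop: for num in lst:

After execution: top = 12
12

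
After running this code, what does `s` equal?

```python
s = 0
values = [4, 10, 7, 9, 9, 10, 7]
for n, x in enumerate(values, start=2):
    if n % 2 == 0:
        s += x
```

Let's trace through this code step by step.

Initialize: s = 0
Initialize: values = [4, 10, 7, 9, 9, 10, 7]
Entering loop: for n, x in enumerate(values, start=2):

After execution: s = 27
27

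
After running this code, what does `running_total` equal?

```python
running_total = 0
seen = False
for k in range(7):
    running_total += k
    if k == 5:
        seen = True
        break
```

Let's trace through this code step by step.

Initialize: running_total = 0
Initialize: seen = False
Entering loop: for k in range(7):

After execution: running_total = 15
15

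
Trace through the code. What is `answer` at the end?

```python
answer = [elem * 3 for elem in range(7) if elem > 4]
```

Let's trace through this code step by step.

Initialize: answer = [elem * 3 for elem in range(7) if elem > 4]

After execution: answer = [15, 18]
[15, 18]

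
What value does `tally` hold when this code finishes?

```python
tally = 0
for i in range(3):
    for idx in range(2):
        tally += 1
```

Let's trace through this code step by step.

Initialize: tally = 0
Entering loop: for i in range(3):

After execution: tally = 6
6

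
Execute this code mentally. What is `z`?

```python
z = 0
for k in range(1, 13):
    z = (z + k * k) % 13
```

Let's trace through this code step by step.

Initialize: z = 0
Entering loop: for k in range(1, 13):

After execution: z = 0
0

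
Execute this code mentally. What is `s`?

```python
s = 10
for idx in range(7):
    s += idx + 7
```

Let's trace through this code step by step.

Initialize: s = 10
Entering loop: for idx in range(7):

After execution: s = 80
80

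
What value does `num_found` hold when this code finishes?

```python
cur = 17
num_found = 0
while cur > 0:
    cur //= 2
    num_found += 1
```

Let's trace through this code step by step.

Initialize: cur = 17
Initialize: num_found = 0
Entering loop: while cur > 0:

After execution: num_found = 5
5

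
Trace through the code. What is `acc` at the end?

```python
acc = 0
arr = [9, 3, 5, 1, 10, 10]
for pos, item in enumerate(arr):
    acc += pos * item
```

Let's trace through this code step by step.

Initialize: acc = 0
Initialize: arr = [9, 3, 5, 1, 10, 10]
Entering loop: for pos, item in enumerate(arr):

After execution: acc = 106
106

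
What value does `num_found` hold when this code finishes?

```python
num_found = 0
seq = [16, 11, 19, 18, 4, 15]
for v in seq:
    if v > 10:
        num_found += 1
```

Let's trace through this code step by step.

Initialize: num_found = 0
Initialize: seq = [16, 11, 19, 18, 4, 15]
Entering loop: for v in seq:

After execution: num_found = 5
5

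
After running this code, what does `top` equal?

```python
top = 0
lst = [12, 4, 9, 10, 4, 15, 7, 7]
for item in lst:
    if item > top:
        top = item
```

Let's trace through this code step by step.

Initialize: top = 0
Initialize: lst = [12, 4, 9, 10, 4, 15, 7, 7]
Entering loop: for item in lst:

After execution: top = 15
15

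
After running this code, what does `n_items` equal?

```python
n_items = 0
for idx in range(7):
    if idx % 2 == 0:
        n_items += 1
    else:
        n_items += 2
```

Let's trace through this code step by step.

Initialize: n_items = 0
Entering loop: for idx in range(7):

After execution: n_items = 10
10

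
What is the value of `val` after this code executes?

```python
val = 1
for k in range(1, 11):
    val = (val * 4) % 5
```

Let's trace through this code step by step.

Initialize: val = 1
Entering loop: for k in range(1, 11):

After execution: val = 1
1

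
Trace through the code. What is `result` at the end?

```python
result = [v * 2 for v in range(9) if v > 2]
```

Let's trace through this code step by step.

Initialize: result = [v * 2 for v in range(9) if v > 2]

After execution: result = [6, 8, 10, 12, 14, 16]
[6, 8, 10, 12, 14, 16]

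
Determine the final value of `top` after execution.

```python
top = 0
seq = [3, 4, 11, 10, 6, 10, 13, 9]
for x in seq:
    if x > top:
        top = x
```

Let's trace through this code step by step.

Initialize: top = 0
Initialize: seq = [3, 4, 11, 10, 6, 10, 13, 9]
Entering loop: for x in seq:

After execution: top = 13
13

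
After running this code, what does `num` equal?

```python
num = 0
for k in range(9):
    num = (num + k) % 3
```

Let's trace through this code step by step.

Initialize: num = 0
Entering loop: for k in range(9):

After execution: num = 0
0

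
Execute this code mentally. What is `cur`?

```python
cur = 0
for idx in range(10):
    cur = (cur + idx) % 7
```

Let's trace through this code step by step.

Initialize: cur = 0
Entering loop: for idx in range(10):

After execution: cur = 3
3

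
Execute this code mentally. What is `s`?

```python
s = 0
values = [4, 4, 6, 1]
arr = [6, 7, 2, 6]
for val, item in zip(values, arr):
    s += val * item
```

Let's trace through this code step by step.

Initialize: s = 0
Initialize: values = [4, 4, 6, 1]
Initialize: arr = [6, 7, 2, 6]
Entering loop: for val, item in zip(values, arr):

After execution: s = 70
70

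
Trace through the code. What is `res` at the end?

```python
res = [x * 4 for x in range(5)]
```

Let's trace through this code step by step.

Initialize: res = [x * 4 for x in range(5)]

After execution: res = [0, 4, 8, 12, 16]
[0, 4, 8, 12, 16]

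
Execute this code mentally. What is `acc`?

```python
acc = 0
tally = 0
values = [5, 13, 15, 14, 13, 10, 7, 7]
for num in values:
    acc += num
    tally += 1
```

Let's trace through this code step by step.

Initialize: acc = 0
Initialize: tally = 0
Initialize: values = [5, 13, 15, 14, 13, 10, 7, 7]
Entering loop: for num in values:

After execution: acc = 84
84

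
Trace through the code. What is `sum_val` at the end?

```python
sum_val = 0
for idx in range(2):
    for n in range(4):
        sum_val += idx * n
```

Let's trace through this code step by step.

Initialize: sum_val = 0
Entering loop: for idx in range(2):

After execution: sum_val = 6
6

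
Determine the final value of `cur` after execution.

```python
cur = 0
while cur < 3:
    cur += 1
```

Let's trace through this code step by step.

Initialize: cur = 0
Entering loop: while cur < 3:

After execution: cur = 3
3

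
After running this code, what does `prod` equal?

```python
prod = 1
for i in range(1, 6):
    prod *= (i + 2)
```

Let's trace through this code step by step.

Initialize: prod = 1
Entering loop: for i in range(1, 6):

After execution: prod = 2520
2520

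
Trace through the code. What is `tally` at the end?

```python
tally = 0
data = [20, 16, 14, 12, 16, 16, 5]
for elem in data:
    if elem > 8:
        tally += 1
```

Let's trace through this code step by step.

Initialize: tally = 0
Initialize: data = [20, 16, 14, 12, 16, 16, 5]
Entering loop: for elem in data:

After execution: tally = 6
6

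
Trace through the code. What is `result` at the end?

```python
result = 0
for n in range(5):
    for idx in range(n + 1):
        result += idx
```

Let's trace through this code step by step.

Initialize: result = 0
Entering loop: for n in range(5):

After execution: result = 20
20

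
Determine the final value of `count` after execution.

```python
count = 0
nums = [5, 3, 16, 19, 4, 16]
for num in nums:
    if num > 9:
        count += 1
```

Let's trace through this code step by step.

Initialize: count = 0
Initialize: nums = [5, 3, 16, 19, 4, 16]
Entering loop: for num in nums:

After execution: count = 3
3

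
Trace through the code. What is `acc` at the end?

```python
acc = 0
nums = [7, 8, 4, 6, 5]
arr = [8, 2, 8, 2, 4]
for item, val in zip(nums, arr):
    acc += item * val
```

Let's trace through this code step by step.

Initialize: acc = 0
Initialize: nums = [7, 8, 4, 6, 5]
Initialize: arr = [8, 2, 8, 2, 4]
Entering loop: for item, val in zip(nums, arr):

After execution: acc = 136
136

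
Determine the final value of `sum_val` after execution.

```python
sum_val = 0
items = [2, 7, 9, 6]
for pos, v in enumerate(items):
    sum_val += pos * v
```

Let's trace through this code step by step.

Initialize: sum_val = 0
Initialize: items = [2, 7, 9, 6]
Entering loop: for pos, v in enumerate(items):

After execution: sum_val = 43
43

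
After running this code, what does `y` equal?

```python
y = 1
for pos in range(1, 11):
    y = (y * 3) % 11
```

Let's trace through this code step by step.

Initialize: y = 1
Entering loop: for pos in range(1, 11):

After execution: y = 1
1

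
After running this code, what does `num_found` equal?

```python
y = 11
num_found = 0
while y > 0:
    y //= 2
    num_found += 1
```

Let's trace through this code step by step.

Initialize: y = 11
Initialize: num_found = 0
Entering loop: while y > 0:

After execution: num_found = 4
4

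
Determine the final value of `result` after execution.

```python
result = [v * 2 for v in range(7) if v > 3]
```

Let's trace through this code step by step.

Initialize: result = [v * 2 for v in range(7) if v > 3]

After execution: result = [8, 10, 12]
[8, 10, 12]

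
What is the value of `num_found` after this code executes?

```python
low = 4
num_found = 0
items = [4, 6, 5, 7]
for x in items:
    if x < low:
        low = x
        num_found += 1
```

Let's trace through this code step by step.

Initialize: low = 4
Initialize: num_found = 0
Initialize: items = [4, 6, 5, 7]
Entering loop: for x in items:

After execution: num_found = 0
0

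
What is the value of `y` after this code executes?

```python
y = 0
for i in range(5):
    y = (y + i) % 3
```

Let's trace through this code step by step.

Initialize: y = 0
Entering loop: for i in range(5):

After execution: y = 1
1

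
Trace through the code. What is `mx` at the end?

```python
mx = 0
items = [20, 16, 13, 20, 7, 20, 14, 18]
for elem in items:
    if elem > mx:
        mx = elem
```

Let's trace through this code step by step.

Initialize: mx = 0
Initialize: items = [20, 16, 13, 20, 7, 20, 14, 18]
Entering loop: for elem in items:

After execution: mx = 20
20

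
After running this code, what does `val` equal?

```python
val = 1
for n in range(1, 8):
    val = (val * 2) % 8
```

Let's trace through this code step by step.

Initialize: val = 1
Entering loop: for n in range(1, 8):

After execution: val = 0
0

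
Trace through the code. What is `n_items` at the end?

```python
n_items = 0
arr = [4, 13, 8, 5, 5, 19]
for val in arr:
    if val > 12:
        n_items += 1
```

Let's trace through this code step by step.

Initialize: n_items = 0
Initialize: arr = [4, 13, 8, 5, 5, 19]
Entering loop: for val in arr:

After execution: n_items = 2
2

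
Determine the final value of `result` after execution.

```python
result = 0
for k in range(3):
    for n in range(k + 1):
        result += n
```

Let's trace through this code step by step.

Initialize: result = 0
Entering loop: for k in range(3):

After execution: result = 4
4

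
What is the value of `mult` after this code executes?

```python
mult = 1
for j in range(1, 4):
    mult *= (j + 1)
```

Let's trace through this code step by step.

Initialize: mult = 1
Entering loop: for j in range(1, 4):

After execution: mult = 24
24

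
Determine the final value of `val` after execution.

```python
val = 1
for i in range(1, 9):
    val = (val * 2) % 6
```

Let's trace through this code step by step.

Initialize: val = 1
Entering loop: for i in range(1, 9):

After execution: val = 4
4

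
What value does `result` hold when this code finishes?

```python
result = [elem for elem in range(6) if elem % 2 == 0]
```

Let's trace through this code step by step.

Initialize: result = [elem for elem in range(6) if elem % 2 == 0]

After execution: result = [0, 2, 4]
[0, 2, 4]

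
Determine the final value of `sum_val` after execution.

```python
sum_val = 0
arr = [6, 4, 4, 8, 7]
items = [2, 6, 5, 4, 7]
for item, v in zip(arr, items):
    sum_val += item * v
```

Let's trace through this code step by step.

Initialize: sum_val = 0
Initialize: arr = [6, 4, 4, 8, 7]
Initialize: items = [2, 6, 5, 4, 7]
Entering loop: for item, v in zip(arr, items):

After execution: sum_val = 137
137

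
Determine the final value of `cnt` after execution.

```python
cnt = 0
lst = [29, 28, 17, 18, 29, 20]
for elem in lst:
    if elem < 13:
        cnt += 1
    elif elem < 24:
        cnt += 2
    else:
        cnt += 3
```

Let's trace through this code step by step.

Initialize: cnt = 0
Initialize: lst = [29, 28, 17, 18, 29, 20]
Entering loop: for elem in lst:

After execution: cnt = 15
15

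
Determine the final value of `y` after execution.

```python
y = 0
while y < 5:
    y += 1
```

Let's trace through this code step by step.

Initialize: y = 0
Entering loop: while y < 5:

After execution: y = 5
5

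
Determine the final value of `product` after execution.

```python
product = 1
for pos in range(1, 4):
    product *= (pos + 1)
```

Let's trace through this code step by step.

Initialize: product = 1
Entering loop: for pos in range(1, 4):

After execution: product = 24
24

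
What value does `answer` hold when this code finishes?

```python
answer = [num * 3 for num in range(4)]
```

Let's trace through this code step by step.

Initialize: answer = [num * 3 for num in range(4)]

After execution: answer = [0, 3, 6, 9]
[0, 3, 6, 9]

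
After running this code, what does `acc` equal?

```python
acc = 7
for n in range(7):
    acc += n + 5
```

Let's trace through this code step by step.

Initialize: acc = 7
Entering loop: for n in range(7):

After execution: acc = 63
63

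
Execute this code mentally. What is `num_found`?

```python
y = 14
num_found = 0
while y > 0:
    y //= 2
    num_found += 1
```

Let's trace through this code step by step.

Initialize: y = 14
Initialize: num_found = 0
Entering loop: while y > 0:

After execution: num_found = 4
4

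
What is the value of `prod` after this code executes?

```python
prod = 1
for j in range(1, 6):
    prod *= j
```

Let's trace through this code step by step.

Initialize: prod = 1
Entering loop: for j in range(1, 6):

After execution: prod = 120
120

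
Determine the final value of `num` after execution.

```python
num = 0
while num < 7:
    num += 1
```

Let's trace through this code step by step.

Initialize: num = 0
Entering loop: while num < 7:

After execution: num = 7
7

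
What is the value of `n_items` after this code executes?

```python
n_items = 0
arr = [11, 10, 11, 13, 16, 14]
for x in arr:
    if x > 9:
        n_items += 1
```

Let's trace through this code step by step.

Initialize: n_items = 0
Initialize: arr = [11, 10, 11, 13, 16, 14]
Entering loop: for x in arr:

After execution: n_items = 6
6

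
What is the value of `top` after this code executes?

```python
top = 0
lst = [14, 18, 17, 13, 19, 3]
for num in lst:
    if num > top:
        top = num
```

Let's trace through this code step by step.

Initialize: top = 0
Initialize: lst = [14, 18, 17, 13, 19, 3]
Entering loop: for num in lst:

After execution: top = 19
19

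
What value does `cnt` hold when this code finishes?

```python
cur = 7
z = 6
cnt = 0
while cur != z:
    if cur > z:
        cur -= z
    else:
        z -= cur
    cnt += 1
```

Let's trace through this code step by step.

Initialize: cur = 7
Initialize: z = 6
Initialize: cnt = 0
Entering loop: while cur != z:

After execution: cnt = 6
6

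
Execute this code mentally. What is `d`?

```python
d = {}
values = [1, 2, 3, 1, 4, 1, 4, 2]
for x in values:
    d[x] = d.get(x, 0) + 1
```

Let's trace through this code step by step.

Initialize: d = {}
Initialize: values = [1, 2, 3, 1, 4, 1, 4, 2]
Entering loop: for x in values:

After execution: d = {1: 3, 2: 2, 3: 1, 4: 2}
{1: 3, 2: 2, 3: 1, 4: 2}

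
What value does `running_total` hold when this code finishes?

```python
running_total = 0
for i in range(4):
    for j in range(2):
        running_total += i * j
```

Let's trace through this code step by step.

Initialize: running_total = 0
Entering loop: for i in range(4):

After execution: running_total = 6
6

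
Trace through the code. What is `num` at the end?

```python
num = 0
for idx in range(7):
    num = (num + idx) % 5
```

Let's trace through this code step by step.

Initialize: num = 0
Entering loop: for idx in range(7):

After execution: num = 1
1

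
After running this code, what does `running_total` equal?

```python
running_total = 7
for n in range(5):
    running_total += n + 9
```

Let's trace through this code step by step.

Initialize: running_total = 7
Entering loop: for n in range(5):

After execution: running_total = 62
62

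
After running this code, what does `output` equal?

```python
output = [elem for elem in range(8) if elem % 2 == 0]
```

Let's trace through this code step by step.

Initialize: output = [elem for elem in range(8) if elem % 2 == 0]

After execution: output = [0, 2, 4, 6]
[0, 2, 4, 6]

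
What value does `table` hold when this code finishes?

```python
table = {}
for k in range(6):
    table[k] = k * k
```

Let's trace through this code step by step.

Initialize: table = {}
Entering loop: for k in range(6):

After execution: table = {0: 0, 1: 1, 2: 4, 3: 9, 4: 16, 5: 25}
{0: 0, 1: 1, 2: 4, 3: 9, 4: 16, 5: 25}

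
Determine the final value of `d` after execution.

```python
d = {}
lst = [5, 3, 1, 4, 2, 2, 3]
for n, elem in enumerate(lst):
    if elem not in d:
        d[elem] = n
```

Let's trace through this code step by step.

Initialize: d = {}
Initialize: lst = [5, 3, 1, 4, 2, 2, 3]
Entering loop: for n, elem in enumerate(lst):

After execution: d = {5: 0, 3: 1, 1: 2, 4: 3, 2: 4}
{5: 0, 3: 1, 1: 2, 4: 3, 2: 4}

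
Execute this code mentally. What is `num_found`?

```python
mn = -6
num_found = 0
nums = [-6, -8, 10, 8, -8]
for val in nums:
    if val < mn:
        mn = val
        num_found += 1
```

Let's trace through this code step by step.

Initialize: mn = -6
Initialize: num_found = 0
Initialize: nums = [-6, -8, 10, 8, -8]
Entering loop: for val in nums:

After execution: num_found = 1
1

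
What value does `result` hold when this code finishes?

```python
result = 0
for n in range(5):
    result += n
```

Let's trace through this code step by step.

Initialize: result = 0
Entering loop: for n in range(5):

After execution: result = 10
10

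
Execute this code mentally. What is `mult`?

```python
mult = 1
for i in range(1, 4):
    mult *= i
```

Let's trace through this code step by step.

Initialize: mult = 1
Entering loop: for i in range(1, 4):

After execution: mult = 6
6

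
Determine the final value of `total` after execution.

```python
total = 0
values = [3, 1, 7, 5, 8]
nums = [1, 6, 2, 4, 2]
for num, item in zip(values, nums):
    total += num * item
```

Let's trace through this code step by step.

Initialize: total = 0
Initialize: values = [3, 1, 7, 5, 8]
Initialize: nums = [1, 6, 2, 4, 2]
Entering loop: for num, item in zip(values, nums):

After execution: total = 59
59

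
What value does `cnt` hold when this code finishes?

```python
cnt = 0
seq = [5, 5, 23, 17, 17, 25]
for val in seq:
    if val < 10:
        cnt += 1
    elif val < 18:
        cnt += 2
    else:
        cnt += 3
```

Let's trace through this code step by step.

Initialize: cnt = 0
Initialize: seq = [5, 5, 23, 17, 17, 25]
Entering loop: for val in seq:

After execution: cnt = 12
12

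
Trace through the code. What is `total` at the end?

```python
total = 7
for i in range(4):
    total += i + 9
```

Let's trace through this code step by step.

Initialize: total = 7
Entering loop: for i in range(4):

After execution: total = 49
49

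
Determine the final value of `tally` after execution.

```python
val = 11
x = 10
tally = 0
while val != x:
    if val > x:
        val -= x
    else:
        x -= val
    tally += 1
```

Let's trace through this code step by step.

Initialize: val = 11
Initialize: x = 10
Initialize: tally = 0
Entering loop: while val != x:

After execution: tally = 10
10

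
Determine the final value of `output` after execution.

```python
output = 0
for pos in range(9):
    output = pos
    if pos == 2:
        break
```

Let's trace through this code step by step.

Initialize: output = 0
Entering loop: for pos in range(9):

After execution: output = 2
2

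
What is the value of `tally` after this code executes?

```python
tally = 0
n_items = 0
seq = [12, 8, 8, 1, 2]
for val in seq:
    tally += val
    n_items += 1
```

Let's trace through this code step by step.

Initialize: tally = 0
Initialize: n_items = 0
Initialize: seq = [12, 8, 8, 1, 2]
Entering loop: for val in seq:

After execution: tally = 31
31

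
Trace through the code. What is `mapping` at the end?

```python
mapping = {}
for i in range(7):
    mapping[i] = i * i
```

Let's trace through this code step by step.

Initialize: mapping = {}
Entering loop: for i in range(7):

After execution: mapping = {0: 0, 1: 1, 2: 4, 3: 9, 4: 16, 5: 25, 6: 36}
{0: 0, 1: 1, 2: 4, 3: 9, 4: 16, 5: 25, 6: 36}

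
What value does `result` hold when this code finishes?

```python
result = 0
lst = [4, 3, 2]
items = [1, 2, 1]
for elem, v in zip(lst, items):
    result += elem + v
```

Let's trace through this code step by step.

Initialize: result = 0
Initialize: lst = [4, 3, 2]
Initialize: items = [1, 2, 1]
Entering loop: for elem, v in zip(lst, items):

After execution: result = 13
13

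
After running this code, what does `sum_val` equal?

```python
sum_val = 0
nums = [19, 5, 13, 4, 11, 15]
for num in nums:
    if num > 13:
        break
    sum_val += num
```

Let's trace through this code step by step.

Initialize: sum_val = 0
Initialize: nums = [19, 5, 13, 4, 11, 15]
Entering loop: for num in nums:

After execution: sum_val = 0
0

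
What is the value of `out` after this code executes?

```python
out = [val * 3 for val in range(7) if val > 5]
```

Let's trace through this code step by step.

Initialize: out = [val * 3 for val in range(7) if val > 5]

After execution: out = [18]
[18]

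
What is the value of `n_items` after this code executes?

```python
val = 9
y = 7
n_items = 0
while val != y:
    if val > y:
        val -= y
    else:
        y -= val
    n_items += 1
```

Let's trace through this code step by step.

Initialize: val = 9
Initialize: y = 7
Initialize: n_items = 0
Entering loop: while val != y:

After execution: n_items = 5
5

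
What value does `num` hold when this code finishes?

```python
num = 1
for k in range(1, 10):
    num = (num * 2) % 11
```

Let's trace through this code step by step.

Initialize: num = 1
Entering loop: for k in range(1, 10):

After execution: num = 6
6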